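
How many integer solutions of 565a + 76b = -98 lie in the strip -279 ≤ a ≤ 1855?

gcd(565, 76) = 1.
By Bézout, 565*(-23) + 76*(171) = 1.
Particular solution: (50, -373).
General solution: a = 50 + 76t, b = -373 - 565t for integer t.
-279 ≤ 50 + 76t ≤ 1855 gives t ∈ [-4, 23], which is 28 values.

28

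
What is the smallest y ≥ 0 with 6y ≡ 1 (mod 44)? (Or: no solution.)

no solution

gcd(44, 6) = 2.
2 does not divide 1, so the congruence has no solution.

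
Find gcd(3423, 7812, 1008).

21

gcd(7812, 3423) = 21  (7812 = 2*3423 + 966, 3423 = 3*966 + 525, 966 = 1*525 + 441, 525 = 1*441 + 84, 441 = 5*84 + 21, 84 = 4*21).
gcd(21, 1008) = 21.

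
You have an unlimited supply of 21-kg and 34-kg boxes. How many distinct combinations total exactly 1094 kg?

Need nonnegative integers with 21j + 34k = 1094.
gcd(21, 34) = 1, and 21·(13) + 34·(-8) = 1.
So (j₀, k₀) = (14222, -8752); general j = 14222 + 34t, k = -8752 - 21t.
j ≥ 0 ⇒ t ≥ -418; k ≥ 0 ⇒ t ≤ -417. That's 2 values of t.

2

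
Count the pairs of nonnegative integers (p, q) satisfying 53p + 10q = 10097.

19

gcd(53, 10) = 1.
By Bézout, 53×(-3) + 10×(16) = 1.
One solution: (9, 962).
General: p = 9 + 10t, q = 962 - 53t.
p ≥ 0 ⇒ t ≥ 0; q ≥ 0 ⇒ t ≤ 18. So t ∈ [0, 18]: 19 solutions.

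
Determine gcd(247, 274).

gcd(274, 247) = 1  (274 = 1*247 + 27, 247 = 9*27 + 4, 27 = 6*4 + 3, 4 = 1*3 + 1, 3 = 3*1).

1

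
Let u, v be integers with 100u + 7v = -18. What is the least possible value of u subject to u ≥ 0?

gcd(100, 7):
  100 = 14·7 + 2
  7 = 3·2 + 1
  2 = 2·1
so gcd(100, 7) = 1.
1 divides -18, so solutions exist.
Back-substitute for Bézout coefficients:
  1 = 7 - 3·2
  ... = 100·(-3) + 7·(43)
Scale by -18/1 = -18: (u₀, v₀) = (54, -774).
General solution: u = 54 + 7t, v = -774 - 100t for integer t.
u ≥ 0: smallest is 54 mod 7 = 5 (at t = -7), with v = -74.

5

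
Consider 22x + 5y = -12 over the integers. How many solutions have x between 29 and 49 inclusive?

gcd(22, 5) = 1.
By Bézout, 22×(-2) + 5×(9) = 1.
Particular solution: (4, -20).
General solution: x = 4 + 5t, y = -20 - 22t for integer t.
29 ≤ 4 + 5t ≤ 49 gives t ∈ [5, 9], which is 5 values.

5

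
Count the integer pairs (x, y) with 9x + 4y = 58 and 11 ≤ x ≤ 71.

gcd(9, 4) = 1  (9 = 2·4 + 1, 4 = 4·1).
Back-substituting, 9·(1) + 4·(-2) = 1.
Scale by 58: particular solution (58, -116); reduce x mod 4: (2, 10).
General solution: x = 2 + 4t, y = 10 - 9t for integer t.
11 ≤ 2 + 4t ≤ 71 gives t ∈ [3, 17], which is 15 values.

15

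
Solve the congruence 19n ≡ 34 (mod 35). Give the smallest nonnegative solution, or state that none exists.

11

gcd(35, 19):
  35 = 1×19 + 16
  19 = 1×16 + 3
  16 = 5×3 + 1
  3 = 3×1
so gcd(35, 19) = 1.
1 divides 34, so solutions exist.
Back-substitute for Bézout coefficients:
  1 = 16 - 5×3
  ... = 19×(-11) + 35×(6)
So 19×(-11) ≡ 1 (mod 35); multiply by 34: n ≡ -374 (mod 35).
Smallest nonnegative: n = -374 mod 35 = 11.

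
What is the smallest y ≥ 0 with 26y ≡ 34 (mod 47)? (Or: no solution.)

gcd(47, 26) = 1.
1 divides 34, so solutions exist.
By Bézout, 26*(-9) + 47*(5) = 1.
So 26*(-9) ≡ 1 (mod 47); multiply by 34: y ≡ -306 (mod 47).
Smallest nonnegative: y = -306 mod 47 = 23.

23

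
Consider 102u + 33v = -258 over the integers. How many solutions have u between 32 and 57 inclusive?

3

gcd(102, 33):
  102 = 3·33 + 3
  33 = 11·3
so gcd(102, 33) = 3.
Back-substitute for Bézout coefficients:
  3 = 102 - 3·33
  ... = 102·(1) + 33·(-3)
Scale by -86: particular solution (-86, 258); reduce u mod 11: (2, -14).
General solution: u = 2 + 11t, v = -14 - 34t for integer t.
32 ≤ 2 + 11t ≤ 57 gives t ∈ [3, 5], which is 3 values.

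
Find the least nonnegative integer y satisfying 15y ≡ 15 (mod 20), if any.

1

gcd(20, 15) = 5  (20 = 1·15 + 5, 15 = 3·5).
5 divides 15, so solutions exist.
Back-substituting, 15·(-1) + 20·(1) = 5.
So 15·(-1) ≡ 5 (mod 20); multiply by 3: y ≡ -3 (mod 4).
Smallest nonnegative: y = -3 mod 4 = 1.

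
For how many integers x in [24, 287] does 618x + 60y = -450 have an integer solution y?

gcd(618, 60) = 6.
By Bézout, 618×(-3) + 60×(31) = 6.
Particular solution: (5, -59).
General solution: x = 5 + 10t, y = -59 - 103t for integer t.
24 ≤ 5 + 10t ≤ 287 gives t ∈ [2, 28], which is 27 values.

27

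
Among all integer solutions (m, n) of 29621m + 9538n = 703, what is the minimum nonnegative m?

67

gcd(29621, 9538) = 19  (29621 = 3·9538 + 1007, 9538 = 9·1007 + 475, 1007 = 2·475 + 57, 475 = 8·57 + 19, 57 = 3·19).
19 divides 703, so solutions exist.
Back-substituting, 29621·(-161) + 9538·(500) = 19.
Scale by 703/19 = 37: (m₀, n₀) = (-5957, 18500).
General solution: m = -5957 + 502t, n = 18500 - 1559t for integer t.
m ≥ 0: smallest is -5957 mod 502 = 67 (at t = 12), with n = -208.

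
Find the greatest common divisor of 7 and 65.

1

gcd(65, 7):
  65 = 9*7 + 2
  7 = 3*2 + 1
  2 = 2*1
so gcd(65, 7) = 1.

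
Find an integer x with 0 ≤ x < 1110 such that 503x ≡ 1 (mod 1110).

gcd(1110, 503) = 1  (1110 = 2×503 + 104, 503 = 4×104 + 87, 104 = 1×87 + 17, 87 = 5×17 + 2, 17 = 8×2 + 1, 2 = 2×1).
Back-substituting, 503×(-523) + 1110×(237) = 1.
So 503×-523 ≡ 1 (mod 1110), and -523 mod 1110 = 587.

587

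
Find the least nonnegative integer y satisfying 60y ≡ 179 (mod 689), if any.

336

gcd(689, 60):
  689 = 11·60 + 29
  60 = 2·29 + 2
  29 = 14·2 + 1
  2 = 2·1
so gcd(689, 60) = 1.
1 divides 179, so solutions exist.
Back-substitute for Bézout coefficients:
  1 = 29 - 14·2
  ... = 60·(-333) + 689·(29)
So 60·(-333) ≡ 1 (mod 689); multiply by 179: y ≡ -59607 (mod 689).
Smallest nonnegative: y = -59607 mod 689 = 336.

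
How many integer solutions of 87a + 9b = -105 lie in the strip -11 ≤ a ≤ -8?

gcd(87, 9) = 3.
By Bézout, 87×(-1) + 9×(10) = 3.
Particular solution: (2, -31).
General solution: a = 2 + 3t, b = -31 - 29t for integer t.
-11 ≤ 2 + 3t ≤ -8 gives t ∈ [-4, -4], which is 1 value.

1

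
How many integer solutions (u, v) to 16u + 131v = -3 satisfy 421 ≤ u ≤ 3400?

gcd(131, 16) = 1.
By Bézout, 16×(41) + 131×(-5) = 1.
Particular solution: (8, -1).
General solution: u = 8 + 131t, v = -1 - 16t for integer t.
421 ≤ 8 + 131t ≤ 3400 gives t ∈ [4, 25], which is 22 values.

22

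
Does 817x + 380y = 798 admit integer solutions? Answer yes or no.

yes

gcd(817, 380) = 19  (817 = 2·380 + 57, 380 = 6·57 + 38, 57 = 1·38 + 19, 38 = 2·19).
19 divides 798, so integer solutions exist.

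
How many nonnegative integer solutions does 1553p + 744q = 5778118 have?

5

gcd(1553, 744) = 1  (1553 = 2*744 + 65, 744 = 11*65 + 29, 65 = 2*29 + 7, 29 = 4*7 + 1, 7 = 7*1).
Back-substituting, 1553*(-103) + 744*(215) = 1.
Scale by 5778118: one solution is (-595146154, 1242295370). Reduce p mod 744: (278, 7186).
General: p = 278 + 744t, q = 7186 - 1553t.
p ≥ 0 ⇒ t ≥ 0; q ≥ 0 ⇒ t ≤ 4. So t ∈ [0, 4]: 5 solutions.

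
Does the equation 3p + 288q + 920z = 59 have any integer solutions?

yes

gcd(288, 3) = 3  (288 = 96·3).
gcd(3, 920) = 1.
1 divides 59, so integer solutions exist.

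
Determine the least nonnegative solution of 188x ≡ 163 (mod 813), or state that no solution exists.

749

gcd(813, 188):
  813 = 4·188 + 61
  188 = 3·61 + 5
  61 = 12·5 + 1
  5 = 5·1
so gcd(813, 188) = 1.
1 divides 163, so solutions exist.
Back-substitute for Bézout coefficients:
  1 = 61 - 12·5
  ... = 188·(-160) + 813·(37)
So 188·(-160) ≡ 1 (mod 813); multiply by 163: x ≡ -26080 (mod 813).
Smallest nonnegative: x = -26080 mod 813 = 749.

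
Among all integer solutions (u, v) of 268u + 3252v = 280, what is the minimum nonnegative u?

gcd(3252, 268):
  3252 = 12*268 + 36
  268 = 7*36 + 16
  36 = 2*16 + 4
  16 = 4*4
so gcd(3252, 268) = 4.
4 divides 280, so solutions exist.
Back-substitute for Bézout coefficients:
  4 = 36 - 2*16
  ... = 268*(-182) + 3252*(15)
Scale by 280/4 = 70: (u₀, v₀) = (-12740, 1050).
General solution: u = -12740 + 813t, v = 1050 - 67t for integer t.
u ≥ 0: smallest is -12740 mod 813 = 268 (at t = 16), with v = -22.

268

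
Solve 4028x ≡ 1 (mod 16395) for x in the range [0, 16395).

gcd(16395, 4028) = 1  (16395 = 4*4028 + 283, 4028 = 14*283 + 66, 283 = 4*66 + 19, 66 = 3*19 + 9, 19 = 2*9 + 1, 9 = 9*1).
Back-substituting, 4028*(-1738) + 16395*(427) = 1.
So 4028*-1738 ≡ 1 (mod 16395), and -1738 mod 16395 = 14657.

14657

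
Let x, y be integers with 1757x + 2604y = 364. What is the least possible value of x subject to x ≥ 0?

gcd(2604, 1757) = 7  (2604 = 1×1757 + 847, 1757 = 2×847 + 63, 847 = 13×63 + 28, 63 = 2×28 + 7, 28 = 4×7).
7 divides 364, so solutions exist.
Back-substituting, 1757×(83) + 2604×(-56) = 7.
Scale by 364/7 = 52: (x₀, y₀) = (4316, -2912).
General solution: x = 4316 + 372t, y = -2912 - 251t for integer t.
x ≥ 0: smallest is 4316 mod 372 = 224 (at t = -11), with y = -151.

224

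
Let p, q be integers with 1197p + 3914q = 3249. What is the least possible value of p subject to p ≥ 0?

gcd(3914, 1197):
  3914 = 3*1197 + 323
  1197 = 3*323 + 228
  323 = 1*228 + 95
  228 = 2*95 + 38
  95 = 2*38 + 19
  38 = 2*19
so gcd(3914, 1197) = 19.
19 divides 3249, so solutions exist.
Back-substitute for Bézout coefficients:
  19 = 95 - 2*38
  ... = 1197*(-85) + 3914*(26)
Scale by 3249/19 = 171: (p₀, q₀) = (-14535, 4446).
General solution: p = -14535 + 206t, q = 4446 - 63t for integer t.
p ≥ 0: smallest is -14535 mod 206 = 91 (at t = 71), with q = -27.

91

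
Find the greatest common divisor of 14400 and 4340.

gcd(14400, 4340):
  14400 = 3*4340 + 1380
  4340 = 3*1380 + 200
  1380 = 6*200 + 180
  200 = 1*180 + 20
  180 = 9*20
so gcd(14400, 4340) = 20.

20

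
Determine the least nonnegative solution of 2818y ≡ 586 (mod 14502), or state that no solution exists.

3196

gcd(14502, 2818):
  14502 = 5·2818 + 412
  2818 = 6·412 + 346
  412 = 1·346 + 66
  346 = 5·66 + 16
  66 = 4·16 + 2
  16 = 8·2
so gcd(14502, 2818) = 2.
2 divides 586, so solutions exist.
Back-substitute for Bézout coefficients:
  2 = 66 - 4·16
  ... = 2818·(-880) + 14502·(171)
So 2818·(-880) ≡ 2 (mod 14502); multiply by 293: y ≡ -257840 (mod 7251).
Smallest nonnegative: y = -257840 mod 7251 = 3196.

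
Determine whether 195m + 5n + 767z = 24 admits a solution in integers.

yes

gcd(195, 5):
  195 = 39·5
so gcd(195, 5) = 5.
gcd(5, 767) = 1.
1 divides 24, so integer solutions exist.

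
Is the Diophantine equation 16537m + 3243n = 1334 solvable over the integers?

gcd(16537, 3243) = 23  (16537 = 5·3243 + 322, 3243 = 10·322 + 23, 322 = 14·23).
23 divides 1334, so integer solutions exist.

yes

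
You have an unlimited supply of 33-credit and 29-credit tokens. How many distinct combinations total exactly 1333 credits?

2

Need nonnegative integers with 33j + 29k = 1333.
gcd(33, 29) = 1, and 33·(-7) + 29·(8) = 1.
So (j₀, k₀) = (-9331, 10664); general j = -9331 + 29t, k = 10664 - 33t.
j ≥ 0 ⇒ t ≥ 322; k ≥ 0 ⇒ t ≤ 323. That's 2 values of t.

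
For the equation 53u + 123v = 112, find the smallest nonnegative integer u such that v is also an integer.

gcd(123, 53):
  123 = 2×53 + 17
  53 = 3×17 + 2
  17 = 8×2 + 1
  2 = 2×1
so gcd(123, 53) = 1.
1 divides 112, so solutions exist.
Back-substitute for Bézout coefficients:
  1 = 17 - 8×2
  ... = 53×(-58) + 123×(25)
Scale by 112/1 = 112: (u₀, v₀) = (-6496, 2800).
General solution: u = -6496 + 123t, v = 2800 - 53t for integer t.
u ≥ 0: smallest is -6496 mod 123 = 23 (at t = 53), with v = -9.

23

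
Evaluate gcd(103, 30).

gcd(103, 30):
  103 = 3*30 + 13
  30 = 2*13 + 4
  13 = 3*4 + 1
  4 = 4*1
so gcd(103, 30) = 1.

1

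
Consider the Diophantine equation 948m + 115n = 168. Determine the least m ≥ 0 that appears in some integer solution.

gcd(948, 115) = 1  (948 = 8×115 + 28, 115 = 4×28 + 3, 28 = 9×3 + 1, 3 = 3×1).
1 divides 168, so solutions exist.
Back-substituting, 948×(37) + 115×(-305) = 1.
Scale by 168/1 = 168: (m₀, n₀) = (6216, -51240).
General solution: m = 6216 + 115t, n = -51240 - 948t for integer t.
m ≥ 0: smallest is 6216 mod 115 = 6 (at t = -54), with n = -48.

6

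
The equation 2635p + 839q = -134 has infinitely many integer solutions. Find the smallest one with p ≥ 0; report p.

gcd(2635, 839):
  2635 = 3·839 + 118
  839 = 7·118 + 13
  118 = 9·13 + 1
  13 = 13·1
so gcd(2635, 839) = 1.
1 divides -134, so solutions exist.
Back-substitute for Bézout coefficients:
  1 = 118 - 9·13
  ... = 2635·(64) + 839·(-201)
Scale by -134/1 = -134: (p₀, q₀) = (-8576, 26934).
General solution: p = -8576 + 839t, q = 26934 - 2635t for integer t.
p ≥ 0: smallest is -8576 mod 839 = 653 (at t = 11), with q = -2051.

653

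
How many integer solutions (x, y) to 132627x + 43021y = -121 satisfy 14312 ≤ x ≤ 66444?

gcd(132627, 43021):
  132627 = 3*43021 + 3564
  43021 = 12*3564 + 253
  3564 = 14*253 + 22
  253 = 11*22 + 11
  22 = 2*11
so gcd(132627, 43021) = 11.
Back-substitute for Bézout coefficients:
  11 = 253 - 11*22
  ... = 132627*(-1871) + 43021*(5768)
Scale by -11: particular solution (20581, -63448); reduce x mod 3911: (1026, -3163).
General solution: x = 1026 + 3911t, y = -3163 - 12057t for integer t.
14312 ≤ 1026 + 3911t ≤ 66444 gives t ∈ [4, 16], which is 13 values.

13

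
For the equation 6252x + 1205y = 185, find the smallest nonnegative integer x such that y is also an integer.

gcd(6252, 1205):
  6252 = 5·1205 + 227
  1205 = 5·227 + 70
  227 = 3·70 + 17
  70 = 4·17 + 2
  17 = 8·2 + 1
  2 = 2·1
so gcd(6252, 1205) = 1.
1 divides 185, so solutions exist.
Back-substitute for Bézout coefficients:
  1 = 17 - 8·2
  ... = 6252·(568) + 1205·(-2947)
Scale by 185/1 = 185: (x₀, y₀) = (105080, -545195).
General solution: x = 105080 + 1205t, y = -545195 - 6252t for integer t.
x ≥ 0: smallest is 105080 mod 1205 = 245 (at t = -87), with y = -1271.

245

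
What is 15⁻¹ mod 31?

29

gcd(31, 15):
  31 = 2*15 + 1
  15 = 15*1
so gcd(31, 15) = 1.
Back-substitute for Bézout coefficients:
  1 = 31 - 2*15
  ... = 15*(-2) + 31*(1)
So 15*-2 ≡ 1 (mod 31), and -2 mod 31 = 29.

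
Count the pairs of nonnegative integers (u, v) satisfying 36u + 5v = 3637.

20

gcd(36, 5) = 1  (36 = 7×5 + 1, 5 = 5×1).
Back-substituting, 36×(1) + 5×(-7) = 1.
Scale by 3637: one solution is (3637, -25459). Reduce u mod 5: (2, 713).
General: u = 2 + 5t, v = 713 - 36t.
u ≥ 0 ⇒ t ≥ 0; v ≥ 0 ⇒ t ≤ 19. So t ∈ [0, 19]: 20 solutions.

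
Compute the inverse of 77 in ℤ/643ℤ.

476

gcd(643, 77):
  643 = 8*77 + 27
  77 = 2*27 + 23
  27 = 1*23 + 4
  23 = 5*4 + 3
  4 = 1*3 + 1
  3 = 3*1
so gcd(643, 77) = 1.
Back-substitute for Bézout coefficients:
  1 = 4 - 1*3
  ... = 77*(-167) + 643*(20)
So 77*-167 ≡ 1 (mod 643), and -167 mod 643 = 476.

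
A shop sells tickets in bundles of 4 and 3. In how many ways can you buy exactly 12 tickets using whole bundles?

2

Need nonnegative integers with 4j + 3k = 12.
gcd(4, 3) = 1, and 4·(1) + 3·(-1) = 1.
So (j₀, k₀) = (12, -12); general j = 12 + 3t, k = -12 - 4t.
j ≥ 0 ⇒ t ≥ -4; k ≥ 0 ⇒ t ≤ -3. That's 2 values of t.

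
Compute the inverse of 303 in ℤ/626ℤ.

gcd(626, 303):
  626 = 2*303 + 20
  303 = 15*20 + 3
  20 = 6*3 + 2
  3 = 1*2 + 1
  2 = 2*1
so gcd(626, 303) = 1.
Back-substitute for Bézout coefficients:
  1 = 3 - 1*2
  ... = 303*(219) + 626*(-106)
So 303*219 ≡ 1 (mod 626), and 219 mod 626 = 219.

219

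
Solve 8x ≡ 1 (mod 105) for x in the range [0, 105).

gcd(105, 8) = 1.
By Bézout, 8*(-13) + 105*(1) = 1.
So 8*-13 ≡ 1 (mod 105), and -13 mod 105 = 92.

92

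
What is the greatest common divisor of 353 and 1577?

1

gcd(1577, 353):
  1577 = 4×353 + 165
  353 = 2×165 + 23
  165 = 7×23 + 4
  23 = 5×4 + 3
  4 = 1×3 + 1
  3 = 3×1
so gcd(1577, 353) = 1.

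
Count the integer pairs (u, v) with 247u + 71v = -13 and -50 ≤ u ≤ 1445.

21

gcd(247, 71):
  247 = 3×71 + 34
  71 = 2×34 + 3
  34 = 11×3 + 1
  3 = 3×1
so gcd(247, 71) = 1.
Back-substitute for Bézout coefficients:
  1 = 34 - 11×3
  ... = 247×(23) + 71×(-80)
Scale by -13: particular solution (-299, 1040); reduce u mod 71: (56, -195).
General solution: u = 56 + 71t, v = -195 - 247t for integer t.
-50 ≤ 56 + 71t ≤ 1445 gives t ∈ [-1, 19], which is 21 values.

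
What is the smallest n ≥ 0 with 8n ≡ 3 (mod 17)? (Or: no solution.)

11

gcd(17, 8) = 1.
1 divides 3, so solutions exist.
By Bézout, 8×(-2) + 17×(1) = 1.
So 8×(-2) ≡ 1 (mod 17); multiply by 3: n ≡ -6 (mod 17).
Smallest nonnegative: n = -6 mod 17 = 11.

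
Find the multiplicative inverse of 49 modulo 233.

gcd(233, 49):
  233 = 4·49 + 37
  49 = 1·37 + 12
  37 = 3·12 + 1
  12 = 12·1
so gcd(233, 49) = 1.
Back-substitute for Bézout coefficients:
  1 = 37 - 3·12
  ... = 49·(-19) + 233·(4)
So 49·-19 ≡ 1 (mod 233), and -19 mod 233 = 214.

214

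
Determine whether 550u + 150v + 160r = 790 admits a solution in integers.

yes

gcd(550, 150) = 50  (550 = 3*150 + 100, 150 = 1*100 + 50, 100 = 2*50).
gcd(50, 160) = 10.
10 divides 790, so integer solutions exist.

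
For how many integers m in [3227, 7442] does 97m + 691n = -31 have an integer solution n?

6

gcd(691, 97):
  691 = 7·97 + 12
  97 = 8·12 + 1
  12 = 12·1
so gcd(691, 97) = 1.
Back-substitute for Bézout coefficients:
  1 = 97 - 8·12
  ... = 97·(57) + 691·(-8)
Scale by -31: particular solution (-1767, 248); reduce m mod 691: (306, -43).
General solution: m = 306 + 691t, n = -43 - 97t for integer t.
3227 ≤ 306 + 691t ≤ 7442 gives t ∈ [5, 10], which is 6 values.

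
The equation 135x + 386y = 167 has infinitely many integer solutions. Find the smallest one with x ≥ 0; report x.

gcd(386, 135) = 1  (386 = 2·135 + 116, 135 = 1·116 + 19, 116 = 6·19 + 2, 19 = 9·2 + 1, 2 = 2·1).
1 divides 167, so solutions exist.
Back-substituting, 135·(183) + 386·(-64) = 1.
Scale by 167/1 = 167: (x₀, y₀) = (30561, -10688).
General solution: x = 30561 + 386t, y = -10688 - 135t for integer t.
x ≥ 0: smallest is 30561 mod 386 = 67 (at t = -79), with y = -23.

67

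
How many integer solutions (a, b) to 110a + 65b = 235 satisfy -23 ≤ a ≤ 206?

gcd(110, 65) = 5  (110 = 1×65 + 45, 65 = 1×45 + 20, 45 = 2×20 + 5, 20 = 4×5).
Back-substituting, 110×(3) + 65×(-5) = 5.
Scale by 47: particular solution (141, -235); reduce a mod 13: (11, -15).
General solution: a = 11 + 13t, b = -15 - 22t for integer t.
-23 ≤ 11 + 13t ≤ 206 gives t ∈ [-2, 15], which is 18 values.

18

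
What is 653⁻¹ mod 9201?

gcd(9201, 653) = 1.
By Bézout, 653*(2339) + 9201*(-166) = 1.
So 653*2339 ≡ 1 (mod 9201), and 2339 mod 9201 = 2339.

2339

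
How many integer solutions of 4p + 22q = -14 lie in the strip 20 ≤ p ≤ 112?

gcd(22, 4) = 2.
By Bézout, 4*(-5) + 22*(1) = 2.
Particular solution: (2, -1).
General solution: p = 2 + 11t, q = -1 - 2t for integer t.
20 ≤ 2 + 11t ≤ 112 gives t ∈ [2, 10], which is 9 values.

9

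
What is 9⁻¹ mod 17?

gcd(17, 9) = 1  (17 = 1*9 + 8, 9 = 1*8 + 1, 8 = 8*1).
Back-substituting, 9*(2) + 17*(-1) = 1.
So 9*2 ≡ 1 (mod 17), and 2 mod 17 = 2.

2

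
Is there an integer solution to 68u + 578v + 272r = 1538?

gcd(578, 68) = 34  (578 = 8×68 + 34, 68 = 2×34).
gcd(34, 272) = 34.
34 does not divide 1538 (remainder 8), so no integer solutions.

no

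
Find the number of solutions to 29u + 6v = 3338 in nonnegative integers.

gcd(29, 6) = 1  (29 = 4×6 + 5, 6 = 1×5 + 1, 5 = 5×1).
Back-substituting, 29×(-1) + 6×(5) = 1.
Scale by 3338: one solution is (-3338, 16690). Reduce u mod 6: (4, 537).
General: u = 4 + 6t, v = 537 - 29t.
u ≥ 0 ⇒ t ≥ 0; v ≥ 0 ⇒ t ≤ 18. So t ∈ [0, 18]: 19 solutions.

19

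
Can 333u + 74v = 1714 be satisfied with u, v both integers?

no

gcd(333, 74):
  333 = 4·74 + 37
  74 = 2·37
so gcd(333, 74) = 37.
37 does not divide 1714 (remainder 12), so no integer solutions.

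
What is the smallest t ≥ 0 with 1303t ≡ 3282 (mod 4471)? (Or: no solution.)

2751

gcd(4471, 1303):
  4471 = 3·1303 + 562
  1303 = 2·562 + 179
  562 = 3·179 + 25
  179 = 7·25 + 4
  25 = 6·4 + 1
  4 = 4·1
so gcd(4471, 1303) = 1.
1 divides 3282, so solutions exist.
Back-substitute for Bézout coefficients:
  1 = 25 - 6·4
  ... = 1303·(-1074) + 4471·(313)
So 1303·(-1074) ≡ 1 (mod 4471); multiply by 3282: t ≡ -3524868 (mod 4471).
Smallest nonnegative: t = -3524868 mod 4471 = 2751.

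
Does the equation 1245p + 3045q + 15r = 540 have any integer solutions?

yes

gcd(3045, 1245):
  3045 = 2×1245 + 555
  1245 = 2×555 + 135
  555 = 4×135 + 15
  135 = 9×15
so gcd(3045, 1245) = 15.
gcd(15, 15) = 15.
15 divides 540, so integer solutions exist.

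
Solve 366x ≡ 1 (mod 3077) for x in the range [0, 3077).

gcd(3077, 366) = 1  (3077 = 8·366 + 149, 366 = 2·149 + 68, 149 = 2·68 + 13, 68 = 5·13 + 3, 13 = 4·3 + 1, 3 = 3·1).
Back-substituting, 366·(-950) + 3077·(113) = 1.
So 366·-950 ≡ 1 (mod 3077), and -950 mod 3077 = 2127.

2127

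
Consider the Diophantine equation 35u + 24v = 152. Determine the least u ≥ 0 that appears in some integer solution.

gcd(35, 24) = 1.
1 divides 152, so solutions exist.
By Bézout, 35*(11) + 24*(-16) = 1.
Scale by 152/1 = 152: (u₀, v₀) = (1672, -2432).
General solution: u = 1672 + 24t, v = -2432 - 35t for integer t.
u ≥ 0: smallest is 1672 mod 24 = 16 (at t = -69), with v = -17.

16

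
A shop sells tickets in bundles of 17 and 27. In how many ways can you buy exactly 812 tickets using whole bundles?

2

Need nonnegative integers with 17j + 27k = 812.
gcd(17, 27) = 1, and 17·(8) + 27·(-5) = 1.
So (j₀, k₀) = (6496, -4060); general j = 6496 + 27t, k = -4060 - 17t.
j ≥ 0 ⇒ t ≥ -240; k ≥ 0 ⇒ t ≤ -239. That's 2 values of t.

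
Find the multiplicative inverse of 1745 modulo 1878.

353

gcd(1878, 1745) = 1  (1878 = 1*1745 + 133, 1745 = 13*133 + 16, 133 = 8*16 + 5, 16 = 3*5 + 1, 5 = 5*1).
Back-substituting, 1745*(353) + 1878*(-328) = 1.
So 1745*353 ≡ 1 (mod 1878), and 353 mod 1878 = 353.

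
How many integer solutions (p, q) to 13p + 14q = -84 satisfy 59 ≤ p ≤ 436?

27

gcd(14, 13):
  14 = 1×13 + 1
  13 = 13×1
so gcd(14, 13) = 1.
Back-substitute for Bézout coefficients:
  1 = 14 - 1×13
  ... = 13×(-1) + 14×(1)
Scale by -84: particular solution (84, -84); reduce p mod 14: (0, -6).
General solution: p = 0 + 14t, q = -6 - 13t for integer t.
59 ≤ 0 + 14t ≤ 436 gives t ∈ [5, 31], which is 27 values.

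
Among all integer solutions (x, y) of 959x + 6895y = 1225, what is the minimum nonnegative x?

gcd(6895, 959):
  6895 = 7×959 + 182
  959 = 5×182 + 49
  182 = 3×49 + 35
  49 = 1×35 + 14
  35 = 2×14 + 7
  14 = 2×7
so gcd(6895, 959) = 7.
7 divides 1225, so solutions exist.
Back-substitute for Bézout coefficients:
  7 = 35 - 2×14
  ... = 959×(-417) + 6895×(58)
Scale by 1225/7 = 175: (x₀, y₀) = (-72975, 10150).
General solution: x = -72975 + 985t, y = 10150 - 137t for integer t.
x ≥ 0: smallest is -72975 mod 985 = 900 (at t = 75), with y = -125.

900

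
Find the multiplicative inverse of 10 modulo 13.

gcd(13, 10) = 1  (13 = 1×10 + 3, 10 = 3×3 + 1, 3 = 3×1).
Back-substituting, 10×(4) + 13×(-3) = 1.
So 10×4 ≡ 1 (mod 13), and 4 mod 13 = 4.

4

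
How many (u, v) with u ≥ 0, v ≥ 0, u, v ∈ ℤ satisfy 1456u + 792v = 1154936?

gcd(1456, 792) = 8  (1456 = 1·792 + 664, 792 = 1·664 + 128, 664 = 5·128 + 24, 128 = 5·24 + 8, 24 = 3·8).
Back-substituting, 1456·(-31) + 792·(57) = 8.
Scale by 144367: one solution is (-4475377, 8228919). Reduce u mod 99: (17, 1427).
General: u = 17 + 99t, v = 1427 - 182t.
u ≥ 0 ⇒ t ≥ 0; v ≥ 0 ⇒ t ≤ 7. So t ∈ [0, 7]: 8 solutions.

8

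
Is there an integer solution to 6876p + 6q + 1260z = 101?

gcd(6876, 6) = 6  (6876 = 1146×6).
gcd(6, 1260) = 6.
6 does not divide 101 (remainder 5), so no integer solutions.

no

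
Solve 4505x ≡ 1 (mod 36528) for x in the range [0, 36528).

gcd(36528, 4505) = 1.
By Bézout, 4505×(-7111) + 36528×(877) = 1.
So 4505×-7111 ≡ 1 (mod 36528), and -7111 mod 36528 = 29417.

29417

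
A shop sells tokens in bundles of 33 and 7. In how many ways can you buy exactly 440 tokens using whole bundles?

2

Need nonnegative integers with 33j + 7k = 440.
gcd(33, 7) = 1, and 33·(3) + 7·(-14) = 1.
So (j₀, k₀) = (1320, -6160); general j = 1320 + 7t, k = -6160 - 33t.
j ≥ 0 ⇒ t ≥ -188; k ≥ 0 ⇒ t ≤ -187. That's 2 values of t.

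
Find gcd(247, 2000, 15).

gcd(2000, 247) = 1  (2000 = 8·247 + 24, 247 = 10·24 + 7, 24 = 3·7 + 3, 7 = 2·3 + 1, 3 = 3·1).
gcd(1, 15) = 1.

1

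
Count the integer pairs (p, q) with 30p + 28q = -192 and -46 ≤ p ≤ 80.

gcd(30, 28) = 2.
By Bézout, 30*(1) + 28*(-1) = 2.
Particular solution: (2, -9).
General solution: p = 2 + 14t, q = -9 - 15t for integer t.
-46 ≤ 2 + 14t ≤ 80 gives t ∈ [-3, 5], which is 9 values.

9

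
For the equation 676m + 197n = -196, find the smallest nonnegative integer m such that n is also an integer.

gcd(676, 197) = 1.
1 divides -196, so solutions exist.
By Bézout, 676×(51) + 197×(-175) = 1.
Scale by -196/1 = -196: (m₀, n₀) = (-9996, 34300).
General solution: m = -9996 + 197t, n = 34300 - 676t for integer t.
m ≥ 0: smallest is -9996 mod 197 = 51 (at t = 51), with n = -176.

51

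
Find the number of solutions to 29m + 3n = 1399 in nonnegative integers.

16

gcd(29, 3):
  29 = 9×3 + 2
  3 = 1×2 + 1
  2 = 2×1
so gcd(29, 3) = 1.
Back-substitute for Bézout coefficients:
  1 = 3 - 1×2
  ... = 29×(-1) + 3×(10)
Scale by 1399: one solution is (-1399, 13990). Reduce m mod 3: (2, 447).
General: m = 2 + 3t, n = 447 - 29t.
m ≥ 0 ⇒ t ≥ 0; n ≥ 0 ⇒ t ≤ 15. So t ∈ [0, 15]: 16 solutions.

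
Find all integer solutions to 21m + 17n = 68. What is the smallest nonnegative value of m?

gcd(21, 17) = 1  (21 = 1·17 + 4, 17 = 4·4 + 1, 4 = 4·1).
1 divides 68, so solutions exist.
Back-substituting, 21·(-4) + 17·(5) = 1.
Scale by 68/1 = 68: (m₀, n₀) = (-272, 340).
General solution: m = -272 + 17t, n = 340 - 21t for integer t.
m ≥ 0: smallest is -272 mod 17 = 0 (at t = 16), with n = 4.

0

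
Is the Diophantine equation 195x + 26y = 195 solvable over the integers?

yes

gcd(195, 26) = 13  (195 = 7*26 + 13, 26 = 2*13).
13 divides 195, so integer solutions exist.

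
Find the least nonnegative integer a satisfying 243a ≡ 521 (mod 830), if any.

757

gcd(830, 243) = 1.
1 divides 521, so solutions exist.
By Bézout, 243·(-263) + 830·(77) = 1.
So 243·(-263) ≡ 1 (mod 830); multiply by 521: a ≡ -137023 (mod 830).
Smallest nonnegative: a = -137023 mod 830 = 757.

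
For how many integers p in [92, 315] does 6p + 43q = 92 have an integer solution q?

5

gcd(43, 6) = 1  (43 = 7*6 + 1, 6 = 6*1).
Back-substituting, 6*(-7) + 43*(1) = 1.
Scale by 92: particular solution (-644, 92); reduce p mod 43: (1, 2).
General solution: p = 1 + 43t, q = 2 - 6t for integer t.
92 ≤ 1 + 43t ≤ 315 gives t ∈ [3, 7], which is 5 values.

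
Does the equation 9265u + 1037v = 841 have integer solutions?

no

gcd(9265, 1037) = 17.
17 does not divide 841 (remainder 8), so no integer solutions.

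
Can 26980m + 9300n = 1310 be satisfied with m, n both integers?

gcd(26980, 9300) = 20  (26980 = 2*9300 + 8380, 9300 = 1*8380 + 920, 8380 = 9*920 + 100, 920 = 9*100 + 20, 100 = 5*20).
20 does not divide 1310 (remainder 10), so no integer solutions.

no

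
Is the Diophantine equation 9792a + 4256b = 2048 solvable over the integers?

yes

gcd(9792, 4256):
  9792 = 2·4256 + 1280
  4256 = 3·1280 + 416
  1280 = 3·416 + 32
  416 = 13·32
so gcd(9792, 4256) = 32.
32 divides 2048, so integer solutions exist.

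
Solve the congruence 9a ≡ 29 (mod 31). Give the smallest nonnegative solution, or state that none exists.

gcd(31, 9):
  31 = 3·9 + 4
  9 = 2·4 + 1
  4 = 4·1
so gcd(31, 9) = 1.
1 divides 29, so solutions exist.
Back-substitute for Bézout coefficients:
  1 = 9 - 2·4
  ... = 9·(7) + 31·(-2)
So 9·(7) ≡ 1 (mod 31); multiply by 29: a ≡ 203 (mod 31).
Smallest nonnegative: a = 203 mod 31 = 17.

17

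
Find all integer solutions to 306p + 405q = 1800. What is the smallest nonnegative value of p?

gcd(405, 306):
  405 = 1·306 + 99
  306 = 3·99 + 9
  99 = 11·9
so gcd(405, 306) = 9.
9 divides 1800, so solutions exist.
Back-substitute for Bézout coefficients:
  9 = 306 - 3·99
  ... = 306·(4) + 405·(-3)
Scale by 1800/9 = 200: (p₀, q₀) = (800, -600).
General solution: p = 800 + 45t, q = -600 - 34t for integer t.
p ≥ 0: smallest is 800 mod 45 = 35 (at t = -17), with q = -22.

35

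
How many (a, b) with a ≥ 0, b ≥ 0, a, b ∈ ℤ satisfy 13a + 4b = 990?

19

gcd(13, 4) = 1.
By Bézout, 13·(1) + 4·(-3) = 1.
One solution: (2, 241).
General: a = 2 + 4t, b = 241 - 13t.
a ≥ 0 ⇒ t ≥ 0; b ≥ 0 ⇒ t ≤ 18. So t ∈ [0, 18]: 19 solutions.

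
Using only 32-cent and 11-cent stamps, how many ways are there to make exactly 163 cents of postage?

Need nonnegative integers with 32j + 11k = 163.
gcd(32, 11) = 1, and 32·(-1) + 11·(3) = 1.
So (j₀, k₀) = (-163, 489); general j = -163 + 11t, k = 489 - 32t.
j ≥ 0 ⇒ t ≥ 15; k ≥ 0 ⇒ t ≤ 15. That's 1 value of t.

1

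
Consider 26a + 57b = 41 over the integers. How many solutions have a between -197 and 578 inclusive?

14

gcd(57, 26) = 1.
By Bézout, 26·(11) + 57·(-5) = 1.
Particular solution: (52, -23).
General solution: a = 52 + 57t, b = -23 - 26t for integer t.
-197 ≤ 52 + 57t ≤ 578 gives t ∈ [-4, 9], which is 14 values.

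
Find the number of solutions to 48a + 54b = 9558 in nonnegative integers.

23

gcd(54, 48) = 6.
By Bézout, 48*(-1) + 54*(1) = 6.
One solution: (0, 177).
General: a = 0 + 9t, b = 177 - 8t.
a ≥ 0 ⇒ t ≥ 0; b ≥ 0 ⇒ t ≤ 22. So t ∈ [0, 22]: 23 solutions.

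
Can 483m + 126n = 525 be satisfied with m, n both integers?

gcd(483, 126) = 21  (483 = 3×126 + 105, 126 = 1×105 + 21, 105 = 5×21).
21 divides 525, so integer solutions exist.

yes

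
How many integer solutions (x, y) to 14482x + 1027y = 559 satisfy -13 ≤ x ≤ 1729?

22

gcd(14482, 1027) = 13.
By Bézout, 14482×(10) + 1027×(-141) = 13.
Particular solution: (35, -493).
General solution: x = 35 + 79t, y = -493 - 1114t for integer t.
-13 ≤ 35 + 79t ≤ 1729 gives t ∈ [0, 21], which is 22 values.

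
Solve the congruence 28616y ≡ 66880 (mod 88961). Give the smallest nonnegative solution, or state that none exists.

84810

gcd(88961, 28616) = 1.
1 divides 66880, so solutions exist.
By Bézout, 28616*(-9802) + 88961*(3153) = 1.
So 28616*(-9802) ≡ 1 (mod 88961); multiply by 66880: y ≡ -655557760 (mod 88961).
Smallest nonnegative: y = -655557760 mod 88961 = 84810.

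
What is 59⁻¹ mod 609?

gcd(609, 59) = 1.
By Bézout, 59×(-289) + 609×(28) = 1.
So 59×-289 ≡ 1 (mod 609), and -289 mod 609 = 320.

320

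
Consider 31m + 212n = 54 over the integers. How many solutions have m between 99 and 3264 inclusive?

15

gcd(212, 31) = 1  (212 = 6·31 + 26, 31 = 1·26 + 5, 26 = 5·5 + 1, 5 = 5·1).
Back-substituting, 31·(-41) + 212·(6) = 1.
Scale by 54: particular solution (-2214, 324); reduce m mod 212: (118, -17).
General solution: m = 118 + 212t, n = -17 - 31t for integer t.
99 ≤ 118 + 212t ≤ 3264 gives t ∈ [0, 14], which is 15 values.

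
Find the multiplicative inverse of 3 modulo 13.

gcd(13, 3) = 1  (13 = 4×3 + 1, 3 = 3×1).
Back-substituting, 3×(-4) + 13×(1) = 1.
So 3×-4 ≡ 1 (mod 13), and -4 mod 13 = 9.

9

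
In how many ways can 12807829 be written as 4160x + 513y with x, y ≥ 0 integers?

gcd(4160, 513) = 1.
By Bézout, 4160*(-229) + 513*(1857) = 1.
One solution: (14, 24853).
General: x = 14 + 513t, y = 24853 - 4160t.
x ≥ 0 ⇒ t ≥ 0; y ≥ 0 ⇒ t ≤ 5. So t ∈ [0, 5]: 6 solutions.

6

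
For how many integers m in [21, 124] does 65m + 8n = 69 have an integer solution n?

gcd(65, 8) = 1.
By Bézout, 65×(1) + 8×(-8) = 1.
Particular solution: (5, -32).
General solution: m = 5 + 8t, n = -32 - 65t for integer t.
21 ≤ 5 + 8t ≤ 124 gives t ∈ [2, 14], which is 13 values.

13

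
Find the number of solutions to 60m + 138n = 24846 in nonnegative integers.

18

gcd(138, 60) = 6  (138 = 2*60 + 18, 60 = 3*18 + 6, 18 = 3*6).
Back-substituting, 60*(7) + 138*(-3) = 6.
Scale by 4141: one solution is (28987, -12423). Reduce m mod 23: (7, 177).
General: m = 7 + 23t, n = 177 - 10t.
m ≥ 0 ⇒ t ≥ 0; n ≥ 0 ⇒ t ≤ 17. So t ∈ [0, 17]: 18 solutions.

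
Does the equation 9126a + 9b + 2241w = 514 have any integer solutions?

no

gcd(9126, 9) = 9.
gcd(9, 2241) = 9.
9 does not divide 514 (remainder 1), so no integer solutions.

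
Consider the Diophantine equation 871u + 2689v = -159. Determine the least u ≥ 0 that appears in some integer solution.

gcd(2689, 871):
  2689 = 3*871 + 76
  871 = 11*76 + 35
  76 = 2*35 + 6
  35 = 5*6 + 5
  6 = 1*5 + 1
  5 = 5*1
so gcd(2689, 871) = 1.
1 divides -159, so solutions exist.
Back-substitute for Bézout coefficients:
  1 = 6 - 1*5
  ... = 871*(-460) + 2689*(149)
Scale by -159/1 = -159: (u₀, v₀) = (73140, -23691).
General solution: u = 73140 + 2689t, v = -23691 - 871t for integer t.
u ≥ 0: smallest is 73140 mod 2689 = 537 (at t = -27), with v = -174.

537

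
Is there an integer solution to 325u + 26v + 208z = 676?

gcd(325, 26):
  325 = 12*26 + 13
  26 = 2*13
so gcd(325, 26) = 13.
gcd(13, 208) = 13.
13 divides 676, so integer solutions exist.

yes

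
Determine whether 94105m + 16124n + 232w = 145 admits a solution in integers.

yes

gcd(94105, 16124) = 29  (94105 = 5*16124 + 13485, 16124 = 1*13485 + 2639, 13485 = 5*2639 + 290, 2639 = 9*290 + 29, 290 = 10*29).
gcd(29, 232) = 29.
29 divides 145, so integer solutions exist.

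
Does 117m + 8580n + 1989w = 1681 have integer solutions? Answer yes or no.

gcd(8580, 117):
  8580 = 73·117 + 39
  117 = 3·39
so gcd(8580, 117) = 39.
gcd(39, 1989) = 39.
39 does not divide 1681 (remainder 4), so no integer solutions.

no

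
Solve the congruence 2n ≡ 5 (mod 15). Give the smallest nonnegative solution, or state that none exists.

10

gcd(15, 2) = 1.
1 divides 5, so solutions exist.
By Bézout, 2*(-7) + 15*(1) = 1.
So 2*(-7) ≡ 1 (mod 15); multiply by 5: n ≡ -35 (mod 15).
Smallest nonnegative: n = -35 mod 15 = 10.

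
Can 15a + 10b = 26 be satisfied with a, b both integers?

no

gcd(15, 10) = 5  (15 = 1×10 + 5, 10 = 2×5).
5 does not divide 26 (remainder 1), so no integer solutions.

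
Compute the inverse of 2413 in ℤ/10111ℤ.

9340

gcd(10111, 2413) = 1.
By Bézout, 2413·(-771) + 10111·(184) = 1.
So 2413·-771 ≡ 1 (mod 10111), and -771 mod 10111 = 9340.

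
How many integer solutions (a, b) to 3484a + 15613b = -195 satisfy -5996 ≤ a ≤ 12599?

16

gcd(15613, 3484) = 13.
By Bézout, 3484·(121) + 15613·(-27) = 13.
Particular solution: (587, -131).
General solution: a = 587 + 1201t, b = -131 - 268t for integer t.
-5996 ≤ 587 + 1201t ≤ 12599 gives t ∈ [-5, 10], which is 16 values.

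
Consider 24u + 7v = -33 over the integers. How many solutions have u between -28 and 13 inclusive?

gcd(24, 7) = 1  (24 = 3×7 + 3, 7 = 2×3 + 1, 3 = 3×1).
Back-substituting, 24×(-2) + 7×(7) = 1.
Scale by -33: particular solution (66, -231); reduce u mod 7: (3, -15).
General solution: u = 3 + 7t, v = -15 - 24t for integer t.
-28 ≤ 3 + 7t ≤ 13 gives t ∈ [-4, 1], which is 6 values.

6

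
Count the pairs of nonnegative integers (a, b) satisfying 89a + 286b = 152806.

6

gcd(286, 89) = 1.
By Bézout, 89*(45) + 286*(-14) = 1.
One solution: (258, 454).
General: a = 258 + 286t, b = 454 - 89t.
a ≥ 0 ⇒ t ≥ 0; b ≥ 0 ⇒ t ≤ 5. So t ∈ [0, 5]: 6 solutions.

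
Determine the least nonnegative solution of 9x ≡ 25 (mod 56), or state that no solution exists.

gcd(56, 9) = 1  (56 = 6·9 + 2, 9 = 4·2 + 1, 2 = 2·1).
1 divides 25, so solutions exist.
Back-substituting, 9·(25) + 56·(-4) = 1.
So 9·(25) ≡ 1 (mod 56); multiply by 25: x ≡ 625 (mod 56).
Smallest nonnegative: x = 625 mod 56 = 9.

9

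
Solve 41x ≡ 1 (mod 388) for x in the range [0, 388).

gcd(388, 41) = 1.
By Bézout, 41×(-123) + 388×(13) = 1.
So 41×-123 ≡ 1 (mod 388), and -123 mod 388 = 265.

265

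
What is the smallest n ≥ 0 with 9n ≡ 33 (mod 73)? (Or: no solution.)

gcd(73, 9):
  73 = 8·9 + 1
  9 = 9·1
so gcd(73, 9) = 1.
1 divides 33, so solutions exist.
Back-substitute for Bézout coefficients:
  1 = 73 - 8·9
  ... = 9·(-8) + 73·(1)
So 9·(-8) ≡ 1 (mod 73); multiply by 33: n ≡ -264 (mod 73).
Smallest nonnegative: n = -264 mod 73 = 28.

28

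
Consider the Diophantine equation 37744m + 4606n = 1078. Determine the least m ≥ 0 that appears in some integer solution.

gcd(37744, 4606):
  37744 = 8*4606 + 896
  4606 = 5*896 + 126
  896 = 7*126 + 14
  126 = 9*14
so gcd(37744, 4606) = 14.
14 divides 1078, so solutions exist.
Back-substitute for Bézout coefficients:
  14 = 896 - 7*126
  ... = 37744*(36) + 4606*(-295)
Scale by 1078/14 = 77: (m₀, n₀) = (2772, -22715).
General solution: m = 2772 + 329t, n = -22715 - 2696t for integer t.
m ≥ 0: smallest is 2772 mod 329 = 140 (at t = -8), with n = -1147.

140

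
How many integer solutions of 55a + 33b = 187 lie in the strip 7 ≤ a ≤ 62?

gcd(55, 33) = 11.
By Bézout, 55·(-1) + 33·(2) = 11.
Particular solution: (1, 4).
General solution: a = 1 + 3t, b = 4 - 5t for integer t.
7 ≤ 1 + 3t ≤ 62 gives t ∈ [2, 20], which is 19 values.

19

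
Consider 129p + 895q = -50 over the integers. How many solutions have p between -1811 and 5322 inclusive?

8

gcd(895, 129) = 1  (895 = 6·129 + 121, 129 = 1·121 + 8, 121 = 15·8 + 1, 8 = 8·1).
Back-substituting, 129·(-111) + 895·(16) = 1.
Scale by -50: particular solution (5550, -800); reduce p mod 895: (180, -26).
General solution: p = 180 + 895t, q = -26 - 129t for integer t.
-1811 ≤ 180 + 895t ≤ 5322 gives t ∈ [-2, 5], which is 8 values.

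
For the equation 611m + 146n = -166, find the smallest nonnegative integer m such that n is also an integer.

gcd(611, 146):
  611 = 4×146 + 27
  146 = 5×27 + 11
  27 = 2×11 + 5
  11 = 2×5 + 1
  5 = 5×1
so gcd(611, 146) = 1.
1 divides -166, so solutions exist.
Back-substitute for Bézout coefficients:
  1 = 11 - 2×5
  ... = 611×(-27) + 146×(113)
Scale by -166/1 = -166: (m₀, n₀) = (4482, -18758).
General solution: m = 4482 + 146t, n = -18758 - 611t for integer t.
m ≥ 0: smallest is 4482 mod 146 = 102 (at t = -30), with n = -428.

102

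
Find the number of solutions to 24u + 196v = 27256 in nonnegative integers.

23

gcd(196, 24) = 4  (196 = 8·24 + 4, 24 = 6·4).
Back-substituting, 24·(-8) + 196·(1) = 4.
Scale by 6814: one solution is (-54512, 6814). Reduce u mod 49: (25, 136).
General: u = 25 + 49t, v = 136 - 6t.
u ≥ 0 ⇒ t ≥ 0; v ≥ 0 ⇒ t ≤ 22. So t ∈ [0, 22]: 23 solutions.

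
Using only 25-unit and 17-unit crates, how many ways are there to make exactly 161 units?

1

Need nonnegative integers with 25j + 17k = 161.
gcd(25, 17) = 1, and 25·(-2) + 17·(3) = 1.
So (j₀, k₀) = (-322, 483); general j = -322 + 17t, k = 483 - 25t.
j ≥ 0 ⇒ t ≥ 19; k ≥ 0 ⇒ t ≤ 19. That's 1 value of t.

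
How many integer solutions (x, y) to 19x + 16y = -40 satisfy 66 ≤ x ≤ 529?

29

gcd(19, 16) = 1.
By Bézout, 19×(-5) + 16×(6) = 1.
Particular solution: (8, -12).
General solution: x = 8 + 16t, y = -12 - 19t for integer t.
66 ≤ 8 + 16t ≤ 529 gives t ∈ [4, 32], which is 29 values.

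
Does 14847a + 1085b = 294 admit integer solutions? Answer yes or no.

yes

gcd(14847, 1085) = 7.
7 divides 294, so integer solutions exist.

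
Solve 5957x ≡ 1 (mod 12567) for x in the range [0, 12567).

6755

gcd(12567, 5957) = 1  (12567 = 2·5957 + 653, 5957 = 9·653 + 80, 653 = 8·80 + 13, 80 = 6·13 + 2, 13 = 6·2 + 1, 2 = 2·1).
Back-substituting, 5957·(-5812) + 12567·(2755) = 1.
So 5957·-5812 ≡ 1 (mod 12567), and -5812 mod 12567 = 6755.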